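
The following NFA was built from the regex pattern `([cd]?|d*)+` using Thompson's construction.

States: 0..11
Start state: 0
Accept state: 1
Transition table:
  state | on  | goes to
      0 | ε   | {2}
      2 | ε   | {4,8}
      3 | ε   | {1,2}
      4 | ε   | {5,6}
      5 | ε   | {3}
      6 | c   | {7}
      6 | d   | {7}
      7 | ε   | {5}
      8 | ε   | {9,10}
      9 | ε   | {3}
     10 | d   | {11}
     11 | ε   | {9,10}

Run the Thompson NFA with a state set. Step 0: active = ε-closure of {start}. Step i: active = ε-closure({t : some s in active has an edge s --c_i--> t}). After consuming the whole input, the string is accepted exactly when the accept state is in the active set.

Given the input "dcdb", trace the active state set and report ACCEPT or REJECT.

S₀ = ε-closure({0}) = {0,1,2,3,4,5,6,8,9,10}
'd' @ 1: {1,2,3,4,5,6,7,8,9,10,11}  (accept∈set)
'c' @ 2: {1,2,3,4,5,6,7,8,9,10}  (accept∈set)
'd' @ 3: {1,2,3,4,5,6,7,8,9,10,11}  (accept∈set)
'b' @ 4: {}  — dead — no transitions
after full input: {}  (accept=1 not in)

Answer: REJECT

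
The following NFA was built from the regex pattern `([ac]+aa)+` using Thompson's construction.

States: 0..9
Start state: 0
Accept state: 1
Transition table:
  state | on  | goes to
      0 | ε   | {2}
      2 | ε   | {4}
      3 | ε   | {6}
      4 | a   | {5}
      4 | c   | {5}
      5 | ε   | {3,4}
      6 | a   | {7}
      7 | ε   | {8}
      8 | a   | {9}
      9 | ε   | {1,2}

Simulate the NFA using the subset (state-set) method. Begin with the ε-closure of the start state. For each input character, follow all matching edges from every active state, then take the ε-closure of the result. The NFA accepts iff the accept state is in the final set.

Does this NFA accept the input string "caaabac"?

start: ε-closure({0}) = {0,2,4}
'c' @ 1: {3,4,5,6}
'a' @ 2: {3,4,5,6,7,8}
'a' @ 3: {1,2,3,4,5,6,7,8,9}  (accept∈set)
'a' @ 4: {1,2,3,4,5,6,7,8,9}  (accept∈set)
'b' @ 5: {}  — dead — no transitions
rest 'ac' ignored (set empty)
end set {} — state 1 not in

Answer: REJECT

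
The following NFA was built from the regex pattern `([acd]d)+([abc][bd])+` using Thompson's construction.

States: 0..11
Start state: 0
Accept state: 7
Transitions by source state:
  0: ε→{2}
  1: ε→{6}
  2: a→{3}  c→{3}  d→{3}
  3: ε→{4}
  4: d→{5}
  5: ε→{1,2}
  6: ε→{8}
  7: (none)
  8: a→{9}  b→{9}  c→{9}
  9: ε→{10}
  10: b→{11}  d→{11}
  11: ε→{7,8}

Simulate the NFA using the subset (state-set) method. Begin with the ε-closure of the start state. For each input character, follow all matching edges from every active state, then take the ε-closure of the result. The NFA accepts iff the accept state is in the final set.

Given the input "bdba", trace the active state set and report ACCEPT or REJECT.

start: ε-closure({0}) = {0,2}
'b' @ 1: {}  — dead — no transitions
rest 'dba' ignored (set empty)
final: {}; accept 7 not in set

Answer: REJECT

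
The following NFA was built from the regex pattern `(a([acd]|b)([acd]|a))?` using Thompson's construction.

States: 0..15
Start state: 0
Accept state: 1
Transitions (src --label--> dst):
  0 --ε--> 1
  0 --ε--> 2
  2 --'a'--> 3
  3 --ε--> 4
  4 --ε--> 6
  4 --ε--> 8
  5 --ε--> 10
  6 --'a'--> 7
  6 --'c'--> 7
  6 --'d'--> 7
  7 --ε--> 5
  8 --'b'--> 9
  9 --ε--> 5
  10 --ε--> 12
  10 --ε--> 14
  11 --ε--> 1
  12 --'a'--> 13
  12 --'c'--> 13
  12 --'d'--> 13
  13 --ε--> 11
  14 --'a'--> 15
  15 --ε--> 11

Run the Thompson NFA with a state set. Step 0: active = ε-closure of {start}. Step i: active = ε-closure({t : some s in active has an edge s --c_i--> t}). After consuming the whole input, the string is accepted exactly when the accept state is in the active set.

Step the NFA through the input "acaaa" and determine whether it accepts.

initial (ε-close {0}): {0,1,2}
'a' @ 1: {3,4,6,8}
'c' @ 2: {5,7,10,12,14}
'a' @ 3: {1,11,13,15}  (accept∈set)
'a' @ 4: {}  — no active states
rest 'a' ignored (set empty)
after full input: {}  (accept=1 not in)

Answer: REJECT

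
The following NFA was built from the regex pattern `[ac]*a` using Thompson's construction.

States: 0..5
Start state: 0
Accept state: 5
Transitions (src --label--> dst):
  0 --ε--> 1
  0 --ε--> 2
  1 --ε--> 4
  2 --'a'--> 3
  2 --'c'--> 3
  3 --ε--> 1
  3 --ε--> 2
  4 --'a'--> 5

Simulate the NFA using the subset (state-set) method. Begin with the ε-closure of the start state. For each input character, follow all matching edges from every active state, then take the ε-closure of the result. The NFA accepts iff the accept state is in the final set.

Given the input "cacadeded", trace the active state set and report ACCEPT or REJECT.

start: ε-closure({0}) = {0,1,2,4}
'c' @ 1: {1,2,3,4}
'a' @ 2: {1,2,3,4,5}  ✓accept
'c' @ 3: {1,2,3,4}
'a' @ 4: {1,2,3,4,5}  ✓accept
'd' @ 5: {}  — dead — no transitions
rest 'eded' ignored (set empty)
end set {} — state 5 not in

Answer: REJECT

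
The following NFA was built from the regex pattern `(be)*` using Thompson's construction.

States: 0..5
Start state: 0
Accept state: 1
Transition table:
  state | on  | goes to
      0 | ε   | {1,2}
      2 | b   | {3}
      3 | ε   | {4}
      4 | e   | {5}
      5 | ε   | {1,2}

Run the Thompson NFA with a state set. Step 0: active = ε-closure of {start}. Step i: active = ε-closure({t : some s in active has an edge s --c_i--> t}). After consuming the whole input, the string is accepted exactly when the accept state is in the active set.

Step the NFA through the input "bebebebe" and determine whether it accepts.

start: ε-closure({0}) = {0,1,2}
'b' @ 1: {3,4}
'e' @ 2: {1,2,5}  [accepting]
'b' @ 3: {3,4}
'e' @ 4: {1,2,5}  [accepting]
'b' @ 5: {3,4}
'e' @ 6: {1,2,5}  [accepting]
'b' @ 7: {3,4}
'e' @ 8: {1,2,5}  [accepting]
after full input: {1,2,5}  (accept=1 in)

Answer: ACCEPT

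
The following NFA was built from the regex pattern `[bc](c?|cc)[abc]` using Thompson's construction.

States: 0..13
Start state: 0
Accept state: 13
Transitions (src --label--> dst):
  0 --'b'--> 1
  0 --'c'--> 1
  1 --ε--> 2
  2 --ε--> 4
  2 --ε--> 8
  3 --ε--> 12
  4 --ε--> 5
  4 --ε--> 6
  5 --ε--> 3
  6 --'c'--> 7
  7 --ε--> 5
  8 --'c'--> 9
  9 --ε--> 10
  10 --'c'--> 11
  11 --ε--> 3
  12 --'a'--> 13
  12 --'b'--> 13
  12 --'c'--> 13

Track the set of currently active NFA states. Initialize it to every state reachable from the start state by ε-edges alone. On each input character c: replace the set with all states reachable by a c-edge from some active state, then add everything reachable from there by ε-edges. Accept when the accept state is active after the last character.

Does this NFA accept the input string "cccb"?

start: ε-closure({0}) = {0}
'c' @ 1: {1,2,3,4,5,6,8,12}
'c' @ 2: {3,5,7,9,10,12,13}  (accept∈set)
'c' @ 3: {3,11,12,13}  (accept∈set)
'b' @ 4: {13}  (accept∈set)
after full input: {13}  (accept=13 in)

Answer: ACCEPT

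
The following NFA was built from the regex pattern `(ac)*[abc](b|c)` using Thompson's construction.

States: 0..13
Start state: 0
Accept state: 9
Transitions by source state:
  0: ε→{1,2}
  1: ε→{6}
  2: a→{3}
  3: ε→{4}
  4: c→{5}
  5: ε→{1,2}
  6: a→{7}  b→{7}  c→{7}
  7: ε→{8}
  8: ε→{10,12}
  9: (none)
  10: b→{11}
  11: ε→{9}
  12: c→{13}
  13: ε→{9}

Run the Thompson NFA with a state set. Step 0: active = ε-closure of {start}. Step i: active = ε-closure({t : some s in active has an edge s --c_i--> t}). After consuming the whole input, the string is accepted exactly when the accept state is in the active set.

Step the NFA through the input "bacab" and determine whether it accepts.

Answer: REJECT

Trace:
S₀ = ε-closure({0}) = {0,1,2,6}
'b' @ 1: {7,8,10,12}
'a' @ 2: {}  — dead — no transitions
rest 'cab' ignored (set empty)
end set {} — state 9 not in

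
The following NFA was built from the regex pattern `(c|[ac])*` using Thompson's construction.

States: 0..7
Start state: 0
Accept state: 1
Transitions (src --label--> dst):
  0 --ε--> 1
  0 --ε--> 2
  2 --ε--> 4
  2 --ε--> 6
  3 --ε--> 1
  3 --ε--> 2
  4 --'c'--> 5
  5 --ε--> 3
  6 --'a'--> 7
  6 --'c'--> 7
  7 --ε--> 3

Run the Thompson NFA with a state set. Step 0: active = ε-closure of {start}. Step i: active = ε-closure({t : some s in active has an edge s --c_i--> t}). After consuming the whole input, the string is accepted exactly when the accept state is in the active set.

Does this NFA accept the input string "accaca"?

Answer: ACCEPT

Trace:
start: ε-closure({0}) = {0,1,2,4,6}
'a' @ 1: {1,2,3,4,6,7}  (accept∈set)
'c' @ 2: {1,2,3,4,5,6,7}  (accept∈set)
'c' @ 3: {1,2,3,4,5,6,7}  (accept∈set)
'a' @ 4: {1,2,3,4,6,7}  (accept∈set)
'c' @ 5: {1,2,3,4,5,6,7}  (accept∈set)
'a' @ 6: {1,2,3,4,6,7}  (accept∈set)
end set {1,2,3,4,6,7} — state 1 in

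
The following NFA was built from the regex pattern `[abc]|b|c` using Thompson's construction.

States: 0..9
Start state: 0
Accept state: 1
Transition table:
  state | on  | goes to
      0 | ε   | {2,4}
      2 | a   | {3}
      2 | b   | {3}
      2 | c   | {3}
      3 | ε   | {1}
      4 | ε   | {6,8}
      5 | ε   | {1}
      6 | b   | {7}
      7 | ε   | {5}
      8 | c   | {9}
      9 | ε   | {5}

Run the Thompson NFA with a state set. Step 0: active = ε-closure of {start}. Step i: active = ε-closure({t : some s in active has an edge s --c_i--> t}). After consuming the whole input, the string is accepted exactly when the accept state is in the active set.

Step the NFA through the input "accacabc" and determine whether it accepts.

Answer: REJECT

Derivation:
start: ε-closure({0}) = {0,2,4,6,8}
'a' @ 1: {1,3}  (accept∈set)
'c' @ 2: {}  — dead — no transitions
rest 'cacabc' ignored (set empty)
final: {}; accept 1 not in set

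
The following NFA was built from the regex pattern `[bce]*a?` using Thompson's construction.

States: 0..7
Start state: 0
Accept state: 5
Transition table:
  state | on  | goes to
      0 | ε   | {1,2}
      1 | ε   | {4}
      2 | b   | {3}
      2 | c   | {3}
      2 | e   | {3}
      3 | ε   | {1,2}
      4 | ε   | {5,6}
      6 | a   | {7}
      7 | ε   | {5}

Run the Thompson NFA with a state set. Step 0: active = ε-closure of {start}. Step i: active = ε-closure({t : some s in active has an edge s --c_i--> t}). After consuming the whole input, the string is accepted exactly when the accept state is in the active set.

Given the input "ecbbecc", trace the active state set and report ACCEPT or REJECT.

Answer: ACCEPT

Trace:
S₀ = ε-closure({0}) = {0,1,2,4,5,6}
'e' @ 1: {1,2,3,4,5,6}  (accept∈set)
'c' @ 2: {1,2,3,4,5,6}  (accept∈set)
'b' @ 3: {1,2,3,4,5,6}  (accept∈set)
'b' @ 4: {1,2,3,4,5,6}  (accept∈set)
'e' @ 5: {1,2,3,4,5,6}  (accept∈set)
'c' @ 6: {1,2,3,4,5,6}  (accept∈set)
'c' @ 7: {1,2,3,4,5,6}  (accept∈set)
end set {1,2,3,4,5,6} — state 5 in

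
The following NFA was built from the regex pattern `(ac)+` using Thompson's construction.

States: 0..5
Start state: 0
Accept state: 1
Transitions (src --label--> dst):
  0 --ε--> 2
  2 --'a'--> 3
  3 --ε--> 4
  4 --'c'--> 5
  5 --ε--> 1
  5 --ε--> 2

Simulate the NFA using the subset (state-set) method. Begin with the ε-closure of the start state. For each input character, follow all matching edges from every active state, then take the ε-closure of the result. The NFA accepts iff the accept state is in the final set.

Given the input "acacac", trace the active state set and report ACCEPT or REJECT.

S₀ = ε-closure({0}) = {0,2}
'a' @ 1: {3,4}
'c' @ 2: {1,2,5}  ✓accept
'a' @ 3: {3,4}
'c' @ 4: {1,2,5}  ✓accept
'a' @ 5: {3,4}
'c' @ 6: {1,2,5}  ✓accept
final: {1,2,5}; accept 1 in set

Answer: ACCEPT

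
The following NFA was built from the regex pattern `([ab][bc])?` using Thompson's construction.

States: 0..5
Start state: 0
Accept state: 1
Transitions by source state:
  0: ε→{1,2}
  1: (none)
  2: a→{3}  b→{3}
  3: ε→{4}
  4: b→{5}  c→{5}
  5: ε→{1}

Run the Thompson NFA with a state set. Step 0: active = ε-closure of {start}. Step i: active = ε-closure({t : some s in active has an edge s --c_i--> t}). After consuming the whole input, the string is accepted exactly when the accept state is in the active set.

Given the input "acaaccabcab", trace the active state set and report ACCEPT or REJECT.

initial (ε-close {0}): {0,1,2}
'a' @ 1: {3,4}
'c' @ 2: {1,5}  [accepting]
'a' @ 3: {}  — no active states
rest 'accabcab' ignored (set empty)
final: {}; accept 1 not in set

Answer: REJECT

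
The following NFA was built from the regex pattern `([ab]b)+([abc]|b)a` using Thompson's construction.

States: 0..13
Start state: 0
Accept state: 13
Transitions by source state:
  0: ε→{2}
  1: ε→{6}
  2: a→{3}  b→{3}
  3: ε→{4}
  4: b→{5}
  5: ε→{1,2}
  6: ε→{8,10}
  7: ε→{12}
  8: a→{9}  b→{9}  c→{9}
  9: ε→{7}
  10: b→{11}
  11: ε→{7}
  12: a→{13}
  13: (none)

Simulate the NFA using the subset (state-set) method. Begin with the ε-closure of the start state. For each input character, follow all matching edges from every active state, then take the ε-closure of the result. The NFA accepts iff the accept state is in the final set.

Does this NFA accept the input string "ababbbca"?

Answer: ACCEPT

Trace:
initial (ε-close {0}): {0,2}
'a' @ 1: {3,4}
'b' @ 2: {1,2,5,6,8,10}
'a' @ 3: {3,4,7,9,12}
'b' @ 4: {1,2,5,6,8,10}
'b' @ 5: {3,4,7,9,11,12}
'b' @ 6: {1,2,5,6,8,10}
'c' @ 7: {7,9,12}
'a' @ 8: {13}  [accepting]
end set {13} — state 13 in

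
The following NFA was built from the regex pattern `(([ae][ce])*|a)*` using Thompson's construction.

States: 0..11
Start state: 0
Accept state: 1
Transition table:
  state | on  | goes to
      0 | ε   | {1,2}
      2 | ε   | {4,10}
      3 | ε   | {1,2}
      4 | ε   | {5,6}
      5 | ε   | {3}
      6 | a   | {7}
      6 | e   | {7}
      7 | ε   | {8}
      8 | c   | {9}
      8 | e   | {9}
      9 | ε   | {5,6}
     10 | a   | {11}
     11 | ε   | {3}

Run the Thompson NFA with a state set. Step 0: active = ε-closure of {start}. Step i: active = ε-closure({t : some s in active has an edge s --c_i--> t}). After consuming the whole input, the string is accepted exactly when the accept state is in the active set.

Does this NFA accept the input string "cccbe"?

Answer: REJECT

Derivation:
S₀ = ε-closure({0}) = {0,1,2,3,4,5,6,10}
'c' @ 1: {}  — state set empty
rest 'ccbe' ignored (set empty)
final: {}; accept 1 not in set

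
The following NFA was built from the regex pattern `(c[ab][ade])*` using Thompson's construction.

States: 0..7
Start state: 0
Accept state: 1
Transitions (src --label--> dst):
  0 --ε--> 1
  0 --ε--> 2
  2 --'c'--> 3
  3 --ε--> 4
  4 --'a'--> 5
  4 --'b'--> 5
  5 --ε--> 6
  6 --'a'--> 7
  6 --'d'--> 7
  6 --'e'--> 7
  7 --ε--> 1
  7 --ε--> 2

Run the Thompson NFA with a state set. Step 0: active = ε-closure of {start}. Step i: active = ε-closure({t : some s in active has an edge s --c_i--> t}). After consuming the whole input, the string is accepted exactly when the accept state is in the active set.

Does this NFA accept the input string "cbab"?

Answer: REJECT

Steps:
initial (ε-close {0}): {0,1,2}
'c' @ 1: {3,4}
'b' @ 2: {5,6}
'a' @ 3: {1,2,7}  (accept∈set)
'b' @ 4: {}  — no active states
final: {}; accept 1 not in set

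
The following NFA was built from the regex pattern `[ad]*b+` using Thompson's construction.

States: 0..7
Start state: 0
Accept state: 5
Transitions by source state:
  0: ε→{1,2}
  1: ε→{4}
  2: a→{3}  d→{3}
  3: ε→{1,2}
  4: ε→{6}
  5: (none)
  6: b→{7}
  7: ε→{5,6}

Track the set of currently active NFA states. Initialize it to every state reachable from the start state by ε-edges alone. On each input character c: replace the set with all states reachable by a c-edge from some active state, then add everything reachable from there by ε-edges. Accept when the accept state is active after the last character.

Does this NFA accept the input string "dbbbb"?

initial (ε-close {0}): {0,1,2,4,6}
'd' @ 1: {1,2,3,4,6}
'b' @ 2: {5,6,7}  (accept∈set)
'b' @ 3: {5,6,7}  (accept∈set)
'b' @ 4: {5,6,7}  (accept∈set)
'b' @ 5: {5,6,7}  (accept∈set)
after full input: {5,6,7}  (accept=5 in)

Answer: ACCEPT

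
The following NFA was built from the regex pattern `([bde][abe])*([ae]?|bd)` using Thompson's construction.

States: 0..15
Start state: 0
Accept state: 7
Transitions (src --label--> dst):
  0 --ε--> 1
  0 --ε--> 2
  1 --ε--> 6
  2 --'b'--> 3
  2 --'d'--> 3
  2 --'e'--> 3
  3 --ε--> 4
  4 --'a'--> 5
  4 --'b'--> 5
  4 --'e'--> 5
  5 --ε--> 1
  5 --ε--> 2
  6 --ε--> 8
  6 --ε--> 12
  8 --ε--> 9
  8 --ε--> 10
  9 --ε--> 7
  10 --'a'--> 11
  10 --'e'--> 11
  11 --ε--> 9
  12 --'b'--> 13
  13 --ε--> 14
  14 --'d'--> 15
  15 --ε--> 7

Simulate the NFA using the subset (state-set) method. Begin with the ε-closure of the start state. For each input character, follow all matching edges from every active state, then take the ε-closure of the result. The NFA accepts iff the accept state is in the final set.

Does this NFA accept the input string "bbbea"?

Answer: ACCEPT

Steps:
start: ε-closure({0}) = {0,1,2,6,7,8,9,10,12}
'b' @ 1: {3,4,13,14}
'b' @ 2: {1,2,5,6,7,8,9,10,12}  ✓accept
'b' @ 3: {3,4,13,14}
'e' @ 4: {1,2,5,6,7,8,9,10,12}  ✓accept
'a' @ 5: {7,9,11}  ✓accept
after full input: {7,9,11}  (accept=7 in)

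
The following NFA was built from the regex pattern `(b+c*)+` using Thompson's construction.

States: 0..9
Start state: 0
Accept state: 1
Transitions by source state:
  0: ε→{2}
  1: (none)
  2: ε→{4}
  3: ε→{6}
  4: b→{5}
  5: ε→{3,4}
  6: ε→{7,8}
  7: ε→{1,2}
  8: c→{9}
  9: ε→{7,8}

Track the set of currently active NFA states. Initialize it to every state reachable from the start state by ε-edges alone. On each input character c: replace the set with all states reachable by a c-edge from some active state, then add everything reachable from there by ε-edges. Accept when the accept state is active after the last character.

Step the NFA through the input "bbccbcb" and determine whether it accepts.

Answer: ACCEPT

Trace:
start: ε-closure({0}) = {0,2,4}
'b' @ 1: {1,2,3,4,5,6,7,8}  (accept∈set)
'b' @ 2: {1,2,3,4,5,6,7,8}  (accept∈set)
'c' @ 3: {1,2,4,7,8,9}  (accept∈set)
'c' @ 4: {1,2,4,7,8,9}  (accept∈set)
'b' @ 5: {1,2,3,4,5,6,7,8}  (accept∈set)
'c' @ 6: {1,2,4,7,8,9}  (accept∈set)
'b' @ 7: {1,2,3,4,5,6,7,8}  (accept∈set)
after full input: {1,2,3,4,5,6,7,8}  (accept=1 in)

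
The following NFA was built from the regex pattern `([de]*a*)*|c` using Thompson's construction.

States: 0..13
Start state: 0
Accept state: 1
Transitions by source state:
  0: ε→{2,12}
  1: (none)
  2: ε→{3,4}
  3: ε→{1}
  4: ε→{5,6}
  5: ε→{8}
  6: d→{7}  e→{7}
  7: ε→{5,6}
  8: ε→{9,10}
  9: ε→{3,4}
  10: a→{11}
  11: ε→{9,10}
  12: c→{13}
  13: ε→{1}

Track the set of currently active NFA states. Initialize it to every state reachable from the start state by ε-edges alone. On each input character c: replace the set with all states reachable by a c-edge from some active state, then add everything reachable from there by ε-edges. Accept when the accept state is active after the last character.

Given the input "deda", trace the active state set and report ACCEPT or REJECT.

Answer: ACCEPT

Trace:
S₀ = ε-closure({0}) = {0,1,2,3,4,5,6,8,9,10,12}
'd' @ 1: {1,3,4,5,6,7,8,9,10}  (accept∈set)
'e' @ 2: {1,3,4,5,6,7,8,9,10}  (accept∈set)
'd' @ 3: {1,3,4,5,6,7,8,9,10}  (accept∈set)
'a' @ 4: {1,3,4,5,6,8,9,10,11}  (accept∈set)
after full input: {1,3,4,5,6,8,9,10,11}  (accept=1 in)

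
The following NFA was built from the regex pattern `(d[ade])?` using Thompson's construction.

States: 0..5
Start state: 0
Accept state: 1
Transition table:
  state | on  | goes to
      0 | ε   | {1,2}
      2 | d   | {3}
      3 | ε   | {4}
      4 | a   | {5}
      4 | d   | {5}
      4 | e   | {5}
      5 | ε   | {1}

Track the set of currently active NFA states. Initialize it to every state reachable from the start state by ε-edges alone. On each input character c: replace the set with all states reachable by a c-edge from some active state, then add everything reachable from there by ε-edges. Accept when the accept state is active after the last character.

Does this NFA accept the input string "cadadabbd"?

initial (ε-close {0}): {0,1,2}
'c' @ 1: {}  — dead — no transitions
rest 'adadabbd' ignored (set empty)
after full input: {}  (accept=1 not in)

Answer: REJECT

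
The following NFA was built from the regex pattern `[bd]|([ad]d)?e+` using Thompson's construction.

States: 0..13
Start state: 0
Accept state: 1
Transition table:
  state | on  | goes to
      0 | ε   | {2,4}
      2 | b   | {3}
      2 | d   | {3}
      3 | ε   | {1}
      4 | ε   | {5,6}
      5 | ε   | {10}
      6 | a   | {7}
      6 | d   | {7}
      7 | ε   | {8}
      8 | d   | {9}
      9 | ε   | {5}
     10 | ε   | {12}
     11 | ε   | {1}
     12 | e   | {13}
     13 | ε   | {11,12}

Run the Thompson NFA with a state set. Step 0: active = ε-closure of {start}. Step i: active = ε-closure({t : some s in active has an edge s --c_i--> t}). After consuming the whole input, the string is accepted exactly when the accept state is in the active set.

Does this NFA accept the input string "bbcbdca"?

Answer: REJECT

Derivation:
S₀ = ε-closure({0}) = {0,2,4,5,6,10,12}
'b' @ 1: {1,3}  [accepting]
'b' @ 2: {}  — dead — no transitions
rest 'cbdca' ignored (set empty)
end set {} — state 1 not in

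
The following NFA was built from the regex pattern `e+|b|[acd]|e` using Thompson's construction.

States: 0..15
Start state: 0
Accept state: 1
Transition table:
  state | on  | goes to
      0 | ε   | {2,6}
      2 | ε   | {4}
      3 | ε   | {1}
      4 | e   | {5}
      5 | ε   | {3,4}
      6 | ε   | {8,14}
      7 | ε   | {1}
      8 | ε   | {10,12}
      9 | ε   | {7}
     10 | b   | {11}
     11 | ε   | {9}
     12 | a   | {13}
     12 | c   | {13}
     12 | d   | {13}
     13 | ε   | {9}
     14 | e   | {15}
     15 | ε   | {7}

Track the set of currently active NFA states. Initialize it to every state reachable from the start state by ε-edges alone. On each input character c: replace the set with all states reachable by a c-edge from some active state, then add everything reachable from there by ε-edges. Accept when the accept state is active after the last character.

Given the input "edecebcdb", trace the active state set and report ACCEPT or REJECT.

Answer: REJECT

Trace:
initial (ε-close {0}): {0,2,4,6,8,10,12,14}
'e' @ 1: {1,3,4,5,7,15}  [accepting]
'd' @ 2: {}  — no active states
rest 'ecebcdb' ignored (set empty)
final: {}; accept 1 not in set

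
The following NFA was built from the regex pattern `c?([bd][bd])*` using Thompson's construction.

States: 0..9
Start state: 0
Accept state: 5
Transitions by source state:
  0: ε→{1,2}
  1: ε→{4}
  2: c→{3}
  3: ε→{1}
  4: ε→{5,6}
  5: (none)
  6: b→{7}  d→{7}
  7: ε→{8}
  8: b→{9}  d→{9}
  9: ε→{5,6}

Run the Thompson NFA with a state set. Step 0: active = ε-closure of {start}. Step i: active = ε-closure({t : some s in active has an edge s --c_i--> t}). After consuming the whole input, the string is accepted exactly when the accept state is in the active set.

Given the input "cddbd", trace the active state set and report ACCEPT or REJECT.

start: ε-closure({0}) = {0,1,2,4,5,6}
'c' @ 1: {1,3,4,5,6}  (accept∈set)
'd' @ 2: {7,8}
'd' @ 3: {5,6,9}  (accept∈set)
'b' @ 4: {7,8}
'd' @ 5: {5,6,9}  (accept∈set)
after full input: {5,6,9}  (accept=5 in)

Answer: ACCEPT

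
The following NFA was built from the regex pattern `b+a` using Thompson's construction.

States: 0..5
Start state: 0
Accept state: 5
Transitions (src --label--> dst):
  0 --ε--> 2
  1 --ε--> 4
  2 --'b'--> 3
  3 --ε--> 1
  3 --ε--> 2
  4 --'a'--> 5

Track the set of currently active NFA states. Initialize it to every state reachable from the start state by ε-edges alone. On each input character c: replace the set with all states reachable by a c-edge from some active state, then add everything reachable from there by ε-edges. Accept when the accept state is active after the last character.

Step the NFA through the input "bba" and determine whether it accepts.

initial (ε-close {0}): {0,2}
'b' @ 1: {1,2,3,4}
'b' @ 2: {1,2,3,4}
'a' @ 3: {5}  [accepting]
end set {5} — state 5 in

Answer: ACCEPT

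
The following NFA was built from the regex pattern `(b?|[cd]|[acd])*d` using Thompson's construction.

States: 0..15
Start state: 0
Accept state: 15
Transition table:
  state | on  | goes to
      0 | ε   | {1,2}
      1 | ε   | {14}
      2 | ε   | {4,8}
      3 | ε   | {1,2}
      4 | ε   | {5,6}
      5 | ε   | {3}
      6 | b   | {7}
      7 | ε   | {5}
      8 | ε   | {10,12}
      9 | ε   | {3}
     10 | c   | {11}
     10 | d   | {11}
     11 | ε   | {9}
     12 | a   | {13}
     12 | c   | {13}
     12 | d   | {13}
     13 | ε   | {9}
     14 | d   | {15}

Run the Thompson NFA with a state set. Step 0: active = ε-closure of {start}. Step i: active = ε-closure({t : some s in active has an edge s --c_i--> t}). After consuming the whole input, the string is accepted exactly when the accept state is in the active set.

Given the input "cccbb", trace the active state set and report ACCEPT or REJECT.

initial (ε-close {0}): {0,1,2,3,4,5,6,8,10,12,14}
'c' @ 1: {1,2,3,4,5,6,8,9,10,11,12,13,14}
'c' @ 2: {1,2,3,4,5,6,8,9,10,11,12,13,14}
'c' @ 3: {1,2,3,4,5,6,8,9,10,11,12,13,14}
'b' @ 4: {1,2,3,4,5,6,7,8,10,12,14}
'b' @ 5: {1,2,3,4,5,6,7,8,10,12,14}
after full input: {1,2,3,4,5,6,7,8,10,12,14}  (accept=15 not in)

Answer: REJECT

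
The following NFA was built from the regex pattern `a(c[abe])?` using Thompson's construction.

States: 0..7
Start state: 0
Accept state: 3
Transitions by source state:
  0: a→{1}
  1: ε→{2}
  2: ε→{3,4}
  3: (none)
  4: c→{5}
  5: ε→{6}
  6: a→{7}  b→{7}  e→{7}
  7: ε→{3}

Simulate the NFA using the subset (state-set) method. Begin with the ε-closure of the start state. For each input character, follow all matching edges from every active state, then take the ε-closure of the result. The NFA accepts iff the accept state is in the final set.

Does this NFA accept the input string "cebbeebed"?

Answer: REJECT

Trace:
initial (ε-close {0}): {0}
'c' @ 1: {}  — dead — no transitions
rest 'ebbeebed' ignored (set empty)
end set {} — state 3 not in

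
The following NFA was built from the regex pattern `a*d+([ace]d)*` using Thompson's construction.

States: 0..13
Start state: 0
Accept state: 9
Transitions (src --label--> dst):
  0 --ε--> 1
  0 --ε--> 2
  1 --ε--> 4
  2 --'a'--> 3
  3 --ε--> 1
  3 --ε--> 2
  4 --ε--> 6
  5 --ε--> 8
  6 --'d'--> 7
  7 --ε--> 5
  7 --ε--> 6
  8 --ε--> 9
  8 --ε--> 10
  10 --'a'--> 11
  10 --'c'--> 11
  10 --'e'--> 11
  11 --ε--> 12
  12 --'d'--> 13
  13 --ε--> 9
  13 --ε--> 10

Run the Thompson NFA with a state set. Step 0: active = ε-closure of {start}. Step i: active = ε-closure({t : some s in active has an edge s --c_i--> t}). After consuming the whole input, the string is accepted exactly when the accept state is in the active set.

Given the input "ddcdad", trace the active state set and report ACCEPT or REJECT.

Answer: ACCEPT

Trace:
S₀ = ε-closure({0}) = {0,1,2,4,6}
'd' @ 1: {5,6,7,8,9,10}  ✓accept
'd' @ 2: {5,6,7,8,9,10}  ✓accept
'c' @ 3: {11,12}
'd' @ 4: {9,10,13}  ✓accept
'a' @ 5: {11,12}
'd' @ 6: {9,10,13}  ✓accept
end set {9,10,13} — state 9 in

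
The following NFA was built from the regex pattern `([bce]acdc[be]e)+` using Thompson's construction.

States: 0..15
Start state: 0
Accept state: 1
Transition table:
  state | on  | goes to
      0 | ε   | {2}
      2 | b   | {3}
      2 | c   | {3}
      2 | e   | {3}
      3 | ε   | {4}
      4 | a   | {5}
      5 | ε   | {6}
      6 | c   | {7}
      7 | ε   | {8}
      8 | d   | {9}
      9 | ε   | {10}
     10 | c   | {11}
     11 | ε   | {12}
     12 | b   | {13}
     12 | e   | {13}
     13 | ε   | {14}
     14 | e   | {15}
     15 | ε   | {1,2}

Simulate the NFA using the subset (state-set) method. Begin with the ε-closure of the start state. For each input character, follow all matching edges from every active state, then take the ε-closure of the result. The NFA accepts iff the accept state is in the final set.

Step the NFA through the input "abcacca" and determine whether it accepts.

initial (ε-close {0}): {0,2}
'a' @ 1: {}  — state set empty
rest 'bcacca' ignored (set empty)
after full input: {}  (accept=1 not in)

Answer: REJECT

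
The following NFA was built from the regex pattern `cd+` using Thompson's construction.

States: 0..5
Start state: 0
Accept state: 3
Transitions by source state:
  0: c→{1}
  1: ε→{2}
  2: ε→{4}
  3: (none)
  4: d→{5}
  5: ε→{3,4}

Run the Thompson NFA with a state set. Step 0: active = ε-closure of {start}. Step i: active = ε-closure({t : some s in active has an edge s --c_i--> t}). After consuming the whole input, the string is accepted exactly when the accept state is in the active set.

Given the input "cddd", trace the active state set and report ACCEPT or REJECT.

Answer: ACCEPT

Trace:
initial (ε-close {0}): {0}
'c' @ 1: {1,2,4}
'd' @ 2: {3,4,5}  (accept∈set)
'd' @ 3: {3,4,5}  (accept∈set)
'd' @ 4: {3,4,5}  (accept∈set)
end set {3,4,5} — state 3 in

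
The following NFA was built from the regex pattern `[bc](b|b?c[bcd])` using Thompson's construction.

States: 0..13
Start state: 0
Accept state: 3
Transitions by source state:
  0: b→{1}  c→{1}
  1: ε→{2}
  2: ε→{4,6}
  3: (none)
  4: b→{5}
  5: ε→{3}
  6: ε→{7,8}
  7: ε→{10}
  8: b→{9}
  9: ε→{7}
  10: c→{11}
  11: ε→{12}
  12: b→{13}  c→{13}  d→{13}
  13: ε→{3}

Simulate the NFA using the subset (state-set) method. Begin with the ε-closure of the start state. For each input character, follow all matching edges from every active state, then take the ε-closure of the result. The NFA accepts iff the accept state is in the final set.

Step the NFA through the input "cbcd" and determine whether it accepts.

Answer: ACCEPT

Trace:
initial (ε-close {0}): {0}
'c' @ 1: {1,2,4,6,7,8,10}
'b' @ 2: {3,5,7,9,10}  (accept∈set)
'c' @ 3: {11,12}
'd' @ 4: {3,13}  (accept∈set)
final: {3,13}; accept 3 in set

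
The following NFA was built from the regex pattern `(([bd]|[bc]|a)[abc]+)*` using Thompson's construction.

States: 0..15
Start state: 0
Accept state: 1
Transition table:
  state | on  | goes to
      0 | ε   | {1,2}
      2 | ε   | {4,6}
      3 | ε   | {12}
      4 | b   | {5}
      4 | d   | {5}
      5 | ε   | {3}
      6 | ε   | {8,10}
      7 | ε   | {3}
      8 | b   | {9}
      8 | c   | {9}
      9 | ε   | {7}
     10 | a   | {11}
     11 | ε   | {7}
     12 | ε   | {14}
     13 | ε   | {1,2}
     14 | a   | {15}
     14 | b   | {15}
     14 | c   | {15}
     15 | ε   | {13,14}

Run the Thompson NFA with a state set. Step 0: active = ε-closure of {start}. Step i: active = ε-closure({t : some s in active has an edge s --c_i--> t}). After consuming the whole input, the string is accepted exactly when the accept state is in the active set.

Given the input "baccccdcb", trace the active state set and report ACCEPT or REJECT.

initial (ε-close {0}): {0,1,2,4,6,8,10}
'b' @ 1: {3,5,7,9,12,14}
'a' @ 2: {1,2,4,6,8,10,13,14,15}  (accept∈set)
'c' @ 3: {1,2,3,4,6,7,8,9,10,12,13,14,15}  (accept∈set)
'c' @ 4: {1,2,3,4,6,7,8,9,10,12,13,14,15}  (accept∈set)
'c' @ 5: {1,2,3,4,6,7,8,9,10,12,13,14,15}  (accept∈set)
'c' @ 6: {1,2,3,4,6,7,8,9,10,12,13,14,15}  (accept∈set)
'd' @ 7: {3,5,12,14}
'c' @ 8: {1,2,4,6,8,10,13,14,15}  (accept∈set)
'b' @ 9: {1,2,3,4,5,6,7,8,9,10,12,13,14,15}  (accept∈set)
final: {1,2,3,4,5,6,7,8,9,10,12,13,14,15}; accept 1 in set

Answer: ACCEPT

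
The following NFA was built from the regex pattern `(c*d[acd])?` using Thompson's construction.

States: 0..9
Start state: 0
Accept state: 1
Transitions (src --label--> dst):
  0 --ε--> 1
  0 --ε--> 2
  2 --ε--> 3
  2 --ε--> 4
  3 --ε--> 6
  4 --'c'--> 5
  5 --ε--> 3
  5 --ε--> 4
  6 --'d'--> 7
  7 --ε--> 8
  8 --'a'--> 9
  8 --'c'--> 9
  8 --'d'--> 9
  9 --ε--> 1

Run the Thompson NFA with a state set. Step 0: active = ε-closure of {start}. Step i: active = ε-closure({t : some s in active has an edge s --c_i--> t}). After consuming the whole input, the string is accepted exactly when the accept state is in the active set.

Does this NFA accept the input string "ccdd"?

start: ε-closure({0}) = {0,1,2,3,4,6}
'c' @ 1: {3,4,5,6}
'c' @ 2: {3,4,5,6}
'd' @ 3: {7,8}
'd' @ 4: {1,9}  [accepting]
after full input: {1,9}  (accept=1 in)

Answer: ACCEPT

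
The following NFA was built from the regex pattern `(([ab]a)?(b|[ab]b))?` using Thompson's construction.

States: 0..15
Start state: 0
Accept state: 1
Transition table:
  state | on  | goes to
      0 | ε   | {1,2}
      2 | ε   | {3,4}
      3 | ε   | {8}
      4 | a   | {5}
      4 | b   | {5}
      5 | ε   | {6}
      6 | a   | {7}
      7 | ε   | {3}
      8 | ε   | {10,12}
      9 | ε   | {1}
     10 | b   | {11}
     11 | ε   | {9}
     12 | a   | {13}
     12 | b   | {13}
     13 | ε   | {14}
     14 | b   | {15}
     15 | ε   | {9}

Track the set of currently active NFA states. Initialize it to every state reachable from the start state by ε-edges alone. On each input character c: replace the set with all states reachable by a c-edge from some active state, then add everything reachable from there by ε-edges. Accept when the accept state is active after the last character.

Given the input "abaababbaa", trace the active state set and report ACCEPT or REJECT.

start: ε-closure({0}) = {0,1,2,3,4,8,10,12}
'a' @ 1: {5,6,13,14}
'b' @ 2: {1,9,15}  ✓accept
'a' @ 3: {}  — no active states
rest 'ababbaa' ignored (set empty)
final: {}; accept 1 not in set

Answer: REJECT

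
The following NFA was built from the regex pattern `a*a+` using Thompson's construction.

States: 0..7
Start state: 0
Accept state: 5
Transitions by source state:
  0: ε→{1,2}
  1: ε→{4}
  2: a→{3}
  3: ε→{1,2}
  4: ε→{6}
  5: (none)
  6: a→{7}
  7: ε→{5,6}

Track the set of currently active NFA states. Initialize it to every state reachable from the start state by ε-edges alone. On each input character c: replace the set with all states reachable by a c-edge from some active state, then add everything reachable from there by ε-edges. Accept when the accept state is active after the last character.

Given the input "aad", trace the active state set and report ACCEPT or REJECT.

Answer: REJECT

Steps:
initial (ε-close {0}): {0,1,2,4,6}
'a' @ 1: {1,2,3,4,5,6,7}  [accepting]
'a' @ 2: {1,2,3,4,5,6,7}  [accepting]
'd' @ 3: {}  — dead — no transitions
after full input: {}  (accept=5 not in)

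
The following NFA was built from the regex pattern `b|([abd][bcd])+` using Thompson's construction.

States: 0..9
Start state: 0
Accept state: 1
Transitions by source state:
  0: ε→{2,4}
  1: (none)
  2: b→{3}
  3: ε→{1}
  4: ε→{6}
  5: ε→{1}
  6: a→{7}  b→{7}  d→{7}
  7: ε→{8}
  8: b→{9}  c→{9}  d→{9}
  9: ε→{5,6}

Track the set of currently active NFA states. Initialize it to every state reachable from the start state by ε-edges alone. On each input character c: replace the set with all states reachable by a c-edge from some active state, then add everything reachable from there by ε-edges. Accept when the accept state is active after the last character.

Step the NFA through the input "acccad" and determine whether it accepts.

Answer: REJECT

Derivation:
S₀ = ε-closure({0}) = {0,2,4,6}
'a' @ 1: {7,8}
'c' @ 2: {1,5,6,9}  (accept∈set)
'c' @ 3: {}  — state set empty
rest 'cad' ignored (set empty)
end set {} — state 1 not in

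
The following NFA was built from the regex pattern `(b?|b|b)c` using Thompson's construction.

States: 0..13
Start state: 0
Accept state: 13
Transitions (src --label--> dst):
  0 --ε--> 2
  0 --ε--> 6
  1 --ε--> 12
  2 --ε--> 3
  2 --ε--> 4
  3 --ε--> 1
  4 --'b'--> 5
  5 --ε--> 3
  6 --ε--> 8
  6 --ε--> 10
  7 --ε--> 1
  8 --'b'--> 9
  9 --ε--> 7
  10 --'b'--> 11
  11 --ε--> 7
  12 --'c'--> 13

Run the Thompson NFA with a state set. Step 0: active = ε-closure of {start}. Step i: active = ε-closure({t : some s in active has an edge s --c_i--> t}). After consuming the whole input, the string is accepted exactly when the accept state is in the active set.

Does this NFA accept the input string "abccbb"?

Answer: REJECT

Trace:
initial (ε-close {0}): {0,1,2,3,4,6,8,10,12}
'a' @ 1: {}  — state set empty
rest 'bccbb' ignored (set empty)
after full input: {}  (accept=13 not in)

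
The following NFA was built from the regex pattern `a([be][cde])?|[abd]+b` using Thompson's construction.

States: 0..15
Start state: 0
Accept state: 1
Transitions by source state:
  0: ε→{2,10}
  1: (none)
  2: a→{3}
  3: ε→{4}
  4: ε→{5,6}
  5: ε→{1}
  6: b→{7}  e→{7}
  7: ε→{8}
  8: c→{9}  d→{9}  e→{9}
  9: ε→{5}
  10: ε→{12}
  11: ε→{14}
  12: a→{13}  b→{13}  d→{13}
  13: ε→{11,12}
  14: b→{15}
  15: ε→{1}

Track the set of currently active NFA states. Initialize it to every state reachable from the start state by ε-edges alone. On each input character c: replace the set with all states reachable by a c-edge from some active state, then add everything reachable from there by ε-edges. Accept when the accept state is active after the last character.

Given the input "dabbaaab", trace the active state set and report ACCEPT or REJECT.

Answer: ACCEPT

Trace:
S₀ = ε-closure({0}) = {0,2,10,12}
'd' @ 1: {11,12,13,14}
'a' @ 2: {11,12,13,14}
'b' @ 3: {1,11,12,13,14,15}  [accepting]
'b' @ 4: {1,11,12,13,14,15}  [accepting]
'a' @ 5: {11,12,13,14}
'a' @ 6: {11,12,13,14}
'a' @ 7: {11,12,13,14}
'b' @ 8: {1,11,12,13,14,15}  [accepting]
final: {1,11,12,13,14,15}; accept 1 in set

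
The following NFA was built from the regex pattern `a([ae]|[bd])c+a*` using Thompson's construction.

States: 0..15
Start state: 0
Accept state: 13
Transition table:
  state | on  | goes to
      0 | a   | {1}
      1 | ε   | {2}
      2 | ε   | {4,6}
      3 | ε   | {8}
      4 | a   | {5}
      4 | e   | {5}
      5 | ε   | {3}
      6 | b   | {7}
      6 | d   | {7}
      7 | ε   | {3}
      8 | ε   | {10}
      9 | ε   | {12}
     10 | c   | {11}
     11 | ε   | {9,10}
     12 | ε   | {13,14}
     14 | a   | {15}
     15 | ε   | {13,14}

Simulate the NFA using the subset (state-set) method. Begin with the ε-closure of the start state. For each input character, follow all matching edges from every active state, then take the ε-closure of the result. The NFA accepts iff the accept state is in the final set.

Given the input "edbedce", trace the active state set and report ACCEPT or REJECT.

start: ε-closure({0}) = {0}
'e' @ 1: {}  — dead — no transitions
rest 'dbedce' ignored (set empty)
end set {} — state 13 not in

Answer: REJECT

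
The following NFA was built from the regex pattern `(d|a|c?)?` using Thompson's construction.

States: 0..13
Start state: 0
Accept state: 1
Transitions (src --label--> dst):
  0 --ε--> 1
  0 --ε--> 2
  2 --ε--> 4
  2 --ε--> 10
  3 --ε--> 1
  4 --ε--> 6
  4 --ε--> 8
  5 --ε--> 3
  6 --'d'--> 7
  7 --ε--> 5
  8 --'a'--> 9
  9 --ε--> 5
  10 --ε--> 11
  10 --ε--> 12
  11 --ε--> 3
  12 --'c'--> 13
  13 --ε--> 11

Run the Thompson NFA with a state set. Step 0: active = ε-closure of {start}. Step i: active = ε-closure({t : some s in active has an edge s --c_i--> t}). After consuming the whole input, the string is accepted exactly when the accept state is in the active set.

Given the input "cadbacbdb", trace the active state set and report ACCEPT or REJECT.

start: ε-closure({0}) = {0,1,2,3,4,6,8,10,11,12}
'c' @ 1: {1,3,11,13}  [accepting]
'a' @ 2: {}  — state set empty
rest 'dbacbdb' ignored (set empty)
end set {} — state 1 not in

Answer: REJECT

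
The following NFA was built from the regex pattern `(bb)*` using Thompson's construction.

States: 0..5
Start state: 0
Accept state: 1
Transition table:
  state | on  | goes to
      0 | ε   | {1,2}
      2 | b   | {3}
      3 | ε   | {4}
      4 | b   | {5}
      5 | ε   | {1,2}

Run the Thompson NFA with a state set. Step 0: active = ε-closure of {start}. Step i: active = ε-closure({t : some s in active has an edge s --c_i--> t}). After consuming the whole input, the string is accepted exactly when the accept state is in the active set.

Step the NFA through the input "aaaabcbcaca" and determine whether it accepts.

start: ε-closure({0}) = {0,1,2}
'a' @ 1: {}  — no active states
rest 'aaabcbcaca' ignored (set empty)
after full input: {}  (accept=1 not in)

Answer: REJECT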